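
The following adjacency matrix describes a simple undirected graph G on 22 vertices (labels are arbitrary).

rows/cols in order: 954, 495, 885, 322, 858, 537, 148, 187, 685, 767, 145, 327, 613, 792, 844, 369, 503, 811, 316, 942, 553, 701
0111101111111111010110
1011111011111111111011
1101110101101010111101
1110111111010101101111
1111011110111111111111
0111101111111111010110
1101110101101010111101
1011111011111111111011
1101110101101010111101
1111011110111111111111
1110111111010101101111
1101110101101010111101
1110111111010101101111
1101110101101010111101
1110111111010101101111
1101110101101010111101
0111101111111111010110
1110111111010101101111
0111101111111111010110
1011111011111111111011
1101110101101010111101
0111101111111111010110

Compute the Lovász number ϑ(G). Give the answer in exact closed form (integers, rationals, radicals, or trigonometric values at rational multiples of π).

7

Vertex 885 has 15 neighbors: 954, 495, 322, 858, 537, 187, 767, 145, 613, 844, 503, 811, 316, 942, 701.
deg(811) = 17; N(811) = {954, 495, 885, 858, 537, 148, 187, 685, 767, 327, 792, 369, 503, 316, 942, 553, 701}.
N(322) = {954, 495, 885, 858, 537, 148, 187, 685, 767, 327, 792, 369, 503, 316, 942, 553, 701}, |N(322)| = 17.
N(767) = {954, 495, 885, 322, 537, 148, 187, 685, 145, 327, 613, 792, 844, 369, 503, 811, 316, 942, 553, 701}, |N(767)| = 20.
K_{7,5,5,3,2} (perfect); ϑ(G) = α(G) = max{7,5,5,3,2} = 7.
Numerically 7.00000.
Sandwich: α(G)=7 ≤ ϑ(G)=7 ≤ χ(Ḡ)=7 (collapsed).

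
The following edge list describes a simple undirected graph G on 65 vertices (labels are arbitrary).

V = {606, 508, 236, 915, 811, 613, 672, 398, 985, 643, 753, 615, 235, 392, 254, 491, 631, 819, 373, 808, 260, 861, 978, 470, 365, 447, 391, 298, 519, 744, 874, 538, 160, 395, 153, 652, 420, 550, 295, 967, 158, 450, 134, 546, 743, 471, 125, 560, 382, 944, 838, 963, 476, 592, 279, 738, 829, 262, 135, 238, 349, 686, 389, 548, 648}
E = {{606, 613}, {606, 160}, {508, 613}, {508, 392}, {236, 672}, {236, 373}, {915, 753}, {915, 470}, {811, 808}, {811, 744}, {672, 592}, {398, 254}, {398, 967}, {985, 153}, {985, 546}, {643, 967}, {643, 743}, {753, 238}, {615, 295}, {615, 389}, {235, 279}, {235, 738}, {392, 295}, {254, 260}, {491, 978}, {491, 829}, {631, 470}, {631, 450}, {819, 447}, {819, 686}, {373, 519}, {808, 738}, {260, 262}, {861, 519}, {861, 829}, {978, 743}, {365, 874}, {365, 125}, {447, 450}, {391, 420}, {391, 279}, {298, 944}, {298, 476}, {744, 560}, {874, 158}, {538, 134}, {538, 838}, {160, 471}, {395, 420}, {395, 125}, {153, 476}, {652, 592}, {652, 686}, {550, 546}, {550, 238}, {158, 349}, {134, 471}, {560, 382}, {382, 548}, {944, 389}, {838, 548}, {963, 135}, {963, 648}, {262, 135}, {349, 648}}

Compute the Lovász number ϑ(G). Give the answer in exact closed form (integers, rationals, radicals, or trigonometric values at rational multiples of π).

Vertex 365 has 2 neighbors: 874, 125.
deg(158) = 2; N(158) = {874, 349}.
Vertex 125 has 2 neighbors: 365, 395.
deg(519) = 2; N(519) = {373, 861}.
Every vertex has degree 2 (N=65); this is C_{65}, the 65-cycle.
The 33 distinct eigenvalues: [2.0, 1.991, 1.963, 1.916, 1.852, 1.771, 1.673, 1.559, 1.431, 1.29, 1.136, 0.972, 0.799, 0.618, 0.432, 0.241, 0.048, -0.145, -0.337, -0.525, -0.709, -0.886, -1.055, -1.214, -1.362, -1.497, -1.618, -1.724, -1.814, -1.887, -1.942, -1.979, -1.998].
Lovász: ϑ = −65(-2*cos(pi/65))/(2+-(-1)*2*cos(pi/65)) = 65*cos(pi/65)/(cos(pi/65) + 1).
Numerically 32.4810.
Sandwich: α(G)=32 ≤ ϑ(G)=65*cos(pi/65)/(cos(pi/65) + 1) ≤ χ(Ḡ)=33 (both strict).

65*cos(pi/65)/(cos(pi/65) + 1)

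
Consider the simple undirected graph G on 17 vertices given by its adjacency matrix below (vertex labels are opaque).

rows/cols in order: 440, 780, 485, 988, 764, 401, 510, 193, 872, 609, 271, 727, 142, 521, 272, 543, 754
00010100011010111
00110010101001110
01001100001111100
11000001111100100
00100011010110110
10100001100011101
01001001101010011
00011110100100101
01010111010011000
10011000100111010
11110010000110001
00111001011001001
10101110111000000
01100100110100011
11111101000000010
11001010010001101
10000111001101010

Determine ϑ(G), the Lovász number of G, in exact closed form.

Vertex 988 has 8 neighbors: 440, 780, 193, 872, 609, 271, 727, 272.
N(271) = {440, 780, 485, 988, 510, 727, 142, 754}, |N(271)| = 8.
deg(401) = 8; N(401) = {440, 485, 193, 872, 142, 521, 272, 754}.
N(872) = {780, 988, 401, 510, 193, 609, 142, 521}, |N(872)| = 8.
Regular of degree 8 on 17 vertices: Paley(17): SR with (k,λ,μ)=(8,3,4).
spec(A) ≈ [8.0, 1.5616, -2.5616] (distinct, 4 d.p.).
Lovász (edge-transitive): ϑ = −17·(-sqrt(17)/2 - 1/2)/((8)−(-sqrt(17)/2 - 1/2)) = sqrt(17).
Numerically 4.123105626.

sqrt(17)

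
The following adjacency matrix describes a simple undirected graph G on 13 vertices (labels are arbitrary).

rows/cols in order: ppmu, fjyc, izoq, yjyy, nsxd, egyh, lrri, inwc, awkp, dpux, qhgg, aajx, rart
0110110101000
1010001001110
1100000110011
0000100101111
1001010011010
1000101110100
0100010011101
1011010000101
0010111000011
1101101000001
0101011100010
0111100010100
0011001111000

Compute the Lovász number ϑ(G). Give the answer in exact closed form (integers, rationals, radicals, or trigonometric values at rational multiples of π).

N(dpux) = {ppmu, fjyc, yjyy, nsxd, lrri, rart}, |N(dpux)| = 6.
deg(inwc) = 6; N(inwc) = {ppmu, izoq, yjyy, egyh, qhgg, rart}.
Vertex yjyy has 6 neighbors: nsxd, inwc, dpux, qhgg, aajx, rart.
deg(qhgg) = 6; N(qhgg) = {fjyc, yjyy, egyh, lrri, inwc, aajx}.
Regular of degree 6 on 13 vertices: strongly regular (13,6,2,3).
Distinct eigenvalues (to 5 d.p.): [6.0, 1.30278, -2.30278].
Lovász: ϑ = −13(-sqrt(13)/2 - 1/2)/(6+-(-sqrt(13)/2 - 1/2)) = sqrt(13).
ϑ(G) ≈ 3.6056.

sqrt(13)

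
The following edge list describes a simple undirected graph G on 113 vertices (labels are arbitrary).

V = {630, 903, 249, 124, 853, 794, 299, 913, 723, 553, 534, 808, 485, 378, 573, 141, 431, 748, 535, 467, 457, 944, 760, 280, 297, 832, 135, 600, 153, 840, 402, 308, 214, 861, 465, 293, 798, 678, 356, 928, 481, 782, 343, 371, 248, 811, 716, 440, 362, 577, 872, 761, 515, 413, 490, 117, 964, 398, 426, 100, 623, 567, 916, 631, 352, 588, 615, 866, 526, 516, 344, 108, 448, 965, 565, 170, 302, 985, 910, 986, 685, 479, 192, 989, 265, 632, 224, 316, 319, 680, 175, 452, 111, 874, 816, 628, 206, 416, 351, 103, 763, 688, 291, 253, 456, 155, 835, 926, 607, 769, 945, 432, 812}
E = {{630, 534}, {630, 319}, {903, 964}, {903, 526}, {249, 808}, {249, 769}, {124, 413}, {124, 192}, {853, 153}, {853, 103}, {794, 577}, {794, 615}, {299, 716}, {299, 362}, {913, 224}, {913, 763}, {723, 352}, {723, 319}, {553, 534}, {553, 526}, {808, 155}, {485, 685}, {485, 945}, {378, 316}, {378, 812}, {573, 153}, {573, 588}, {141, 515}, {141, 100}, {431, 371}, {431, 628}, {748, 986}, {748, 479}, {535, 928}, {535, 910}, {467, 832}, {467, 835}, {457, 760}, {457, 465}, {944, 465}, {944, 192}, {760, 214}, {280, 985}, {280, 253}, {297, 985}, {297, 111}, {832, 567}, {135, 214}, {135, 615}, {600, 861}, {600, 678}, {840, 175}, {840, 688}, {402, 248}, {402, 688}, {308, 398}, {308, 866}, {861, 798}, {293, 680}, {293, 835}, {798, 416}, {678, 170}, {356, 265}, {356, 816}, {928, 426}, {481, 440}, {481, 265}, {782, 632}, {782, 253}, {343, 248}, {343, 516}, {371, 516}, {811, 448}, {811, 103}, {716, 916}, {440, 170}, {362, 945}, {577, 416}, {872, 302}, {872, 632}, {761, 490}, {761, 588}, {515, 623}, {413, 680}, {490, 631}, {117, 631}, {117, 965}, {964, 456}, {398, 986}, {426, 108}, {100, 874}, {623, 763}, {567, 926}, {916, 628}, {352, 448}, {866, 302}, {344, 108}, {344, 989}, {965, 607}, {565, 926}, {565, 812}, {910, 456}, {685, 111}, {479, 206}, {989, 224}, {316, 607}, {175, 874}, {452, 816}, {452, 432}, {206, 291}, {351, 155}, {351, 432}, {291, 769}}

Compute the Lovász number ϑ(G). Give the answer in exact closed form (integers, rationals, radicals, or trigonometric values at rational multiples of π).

113*cos(pi/113)/(cos(pi/113) + 1)

deg(910) = 2; N(910) = {535, 456}.
Vertex 567 has 2 neighbors: 832, 926.
deg(628) = 2; N(628) = {431, 916}.
deg(432) = 2; N(432) = {452, 351}.
Every vertex has degree 2 (N=113); the odd cycle C_{113}.
Distinct eigenvalues (to 3 d.p.): [2.0, 1.997, 1.988, 1.972, 1.951, 1.923, 1.89, 1.85, 1.805, 1.755, 1.699, 1.637, 1.571, 1.5, 1.424, 1.344, 1.259, 1.171, 1.079, 0.984, 0.886, 0.785, 0.681, 0.576, 0.468, 0.359, 0.25, 0.139, 0.028, -0.083, -0.194, -0.305, -0.414, -0.522, -0.629, -0.733, -0.835, -0.935, -1.032, -1.126, -1.216, -1.302, -1.384, -1.462, -1.536, -1.605, -1.669, -1.727, -1.781, -1.829, -1.871, -1.907, -1.938, -1.962, -1.981, -1.993, -1.999].
λ_max=2, λ_min=-2*cos(pi/113); ϑ = −113·λ_min/(λ_max−λ_min) = 113*cos(pi/113)/(cos(pi/113) + 1).
= 56.4890809… (decimal).
α=56, χ(Ḡ)=57; ϑ=113*cos(pi/113)/(cos(pi/113) + 1) lies between (both strict).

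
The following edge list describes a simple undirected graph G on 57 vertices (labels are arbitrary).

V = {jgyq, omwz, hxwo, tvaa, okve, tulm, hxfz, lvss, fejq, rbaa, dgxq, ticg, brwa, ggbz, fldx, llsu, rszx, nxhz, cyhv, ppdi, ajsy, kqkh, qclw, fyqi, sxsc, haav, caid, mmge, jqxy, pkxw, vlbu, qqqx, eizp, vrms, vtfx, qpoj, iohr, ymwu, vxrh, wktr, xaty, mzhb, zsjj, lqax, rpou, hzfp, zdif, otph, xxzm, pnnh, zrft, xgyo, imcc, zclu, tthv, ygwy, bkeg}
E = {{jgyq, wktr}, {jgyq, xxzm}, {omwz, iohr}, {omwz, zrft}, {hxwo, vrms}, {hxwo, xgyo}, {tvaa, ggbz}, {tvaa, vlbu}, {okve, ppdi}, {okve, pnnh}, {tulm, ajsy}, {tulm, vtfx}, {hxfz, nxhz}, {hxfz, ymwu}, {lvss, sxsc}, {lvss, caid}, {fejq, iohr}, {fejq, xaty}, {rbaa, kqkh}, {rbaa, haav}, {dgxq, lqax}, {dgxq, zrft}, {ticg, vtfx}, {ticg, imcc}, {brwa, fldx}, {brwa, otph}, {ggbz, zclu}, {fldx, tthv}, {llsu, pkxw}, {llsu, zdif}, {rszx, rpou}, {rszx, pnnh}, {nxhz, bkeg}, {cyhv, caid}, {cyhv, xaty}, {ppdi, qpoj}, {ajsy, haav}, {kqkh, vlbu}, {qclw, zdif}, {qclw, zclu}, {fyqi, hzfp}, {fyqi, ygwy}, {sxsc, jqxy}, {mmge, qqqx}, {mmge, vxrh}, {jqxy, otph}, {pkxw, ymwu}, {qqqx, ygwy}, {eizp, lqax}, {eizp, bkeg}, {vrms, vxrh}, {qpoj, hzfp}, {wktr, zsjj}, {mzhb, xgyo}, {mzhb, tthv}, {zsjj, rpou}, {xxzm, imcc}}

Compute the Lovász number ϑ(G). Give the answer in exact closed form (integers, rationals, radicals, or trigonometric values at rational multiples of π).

57*cos(pi/57)/(cos(pi/57) + 1)

N(pkxw) = {llsu, ymwu}, |N(pkxw)| = 2.
deg(vlbu) = 2; N(vlbu) = {tvaa, kqkh}.
N(tulm) = {ajsy, vtfx}, |N(tulm)| = 2.
deg(qclw) = 2; N(qclw) = {zdif, zclu}.
Regular of degree 2 on 57 vertices: the odd cycle C_{57}.
A has 29 distinct eigenvalues ≈ [2.0, 1.987861, 1.951593, 1.891634, 1.808714, 1.703839, 1.578281, 1.433565, 1.271447, 1.093896, 0.903067, 0.701275, 0.490971, 0.274707, 0.055109, -0.165159, -0.383421, -0.59703, -0.803391, -1.0, -1.184471, -1.354563, -1.508213, -1.643556, -1.758948, -1.852988, -1.924536, -1.972723, -1.996963].
Lovász (edge-transitive): ϑ = −57·(-2*cos(pi/57))/((2)−(-2*cos(pi/57))) = 57*cos(pi/57)/(cos(pi/57) + 1).
Numerically 28.4783.
Sandwich: α(G)=28 ≤ ϑ(G)=57*cos(pi/57)/(cos(pi/57) + 1) ≤ χ(Ḡ)=29 (both strict).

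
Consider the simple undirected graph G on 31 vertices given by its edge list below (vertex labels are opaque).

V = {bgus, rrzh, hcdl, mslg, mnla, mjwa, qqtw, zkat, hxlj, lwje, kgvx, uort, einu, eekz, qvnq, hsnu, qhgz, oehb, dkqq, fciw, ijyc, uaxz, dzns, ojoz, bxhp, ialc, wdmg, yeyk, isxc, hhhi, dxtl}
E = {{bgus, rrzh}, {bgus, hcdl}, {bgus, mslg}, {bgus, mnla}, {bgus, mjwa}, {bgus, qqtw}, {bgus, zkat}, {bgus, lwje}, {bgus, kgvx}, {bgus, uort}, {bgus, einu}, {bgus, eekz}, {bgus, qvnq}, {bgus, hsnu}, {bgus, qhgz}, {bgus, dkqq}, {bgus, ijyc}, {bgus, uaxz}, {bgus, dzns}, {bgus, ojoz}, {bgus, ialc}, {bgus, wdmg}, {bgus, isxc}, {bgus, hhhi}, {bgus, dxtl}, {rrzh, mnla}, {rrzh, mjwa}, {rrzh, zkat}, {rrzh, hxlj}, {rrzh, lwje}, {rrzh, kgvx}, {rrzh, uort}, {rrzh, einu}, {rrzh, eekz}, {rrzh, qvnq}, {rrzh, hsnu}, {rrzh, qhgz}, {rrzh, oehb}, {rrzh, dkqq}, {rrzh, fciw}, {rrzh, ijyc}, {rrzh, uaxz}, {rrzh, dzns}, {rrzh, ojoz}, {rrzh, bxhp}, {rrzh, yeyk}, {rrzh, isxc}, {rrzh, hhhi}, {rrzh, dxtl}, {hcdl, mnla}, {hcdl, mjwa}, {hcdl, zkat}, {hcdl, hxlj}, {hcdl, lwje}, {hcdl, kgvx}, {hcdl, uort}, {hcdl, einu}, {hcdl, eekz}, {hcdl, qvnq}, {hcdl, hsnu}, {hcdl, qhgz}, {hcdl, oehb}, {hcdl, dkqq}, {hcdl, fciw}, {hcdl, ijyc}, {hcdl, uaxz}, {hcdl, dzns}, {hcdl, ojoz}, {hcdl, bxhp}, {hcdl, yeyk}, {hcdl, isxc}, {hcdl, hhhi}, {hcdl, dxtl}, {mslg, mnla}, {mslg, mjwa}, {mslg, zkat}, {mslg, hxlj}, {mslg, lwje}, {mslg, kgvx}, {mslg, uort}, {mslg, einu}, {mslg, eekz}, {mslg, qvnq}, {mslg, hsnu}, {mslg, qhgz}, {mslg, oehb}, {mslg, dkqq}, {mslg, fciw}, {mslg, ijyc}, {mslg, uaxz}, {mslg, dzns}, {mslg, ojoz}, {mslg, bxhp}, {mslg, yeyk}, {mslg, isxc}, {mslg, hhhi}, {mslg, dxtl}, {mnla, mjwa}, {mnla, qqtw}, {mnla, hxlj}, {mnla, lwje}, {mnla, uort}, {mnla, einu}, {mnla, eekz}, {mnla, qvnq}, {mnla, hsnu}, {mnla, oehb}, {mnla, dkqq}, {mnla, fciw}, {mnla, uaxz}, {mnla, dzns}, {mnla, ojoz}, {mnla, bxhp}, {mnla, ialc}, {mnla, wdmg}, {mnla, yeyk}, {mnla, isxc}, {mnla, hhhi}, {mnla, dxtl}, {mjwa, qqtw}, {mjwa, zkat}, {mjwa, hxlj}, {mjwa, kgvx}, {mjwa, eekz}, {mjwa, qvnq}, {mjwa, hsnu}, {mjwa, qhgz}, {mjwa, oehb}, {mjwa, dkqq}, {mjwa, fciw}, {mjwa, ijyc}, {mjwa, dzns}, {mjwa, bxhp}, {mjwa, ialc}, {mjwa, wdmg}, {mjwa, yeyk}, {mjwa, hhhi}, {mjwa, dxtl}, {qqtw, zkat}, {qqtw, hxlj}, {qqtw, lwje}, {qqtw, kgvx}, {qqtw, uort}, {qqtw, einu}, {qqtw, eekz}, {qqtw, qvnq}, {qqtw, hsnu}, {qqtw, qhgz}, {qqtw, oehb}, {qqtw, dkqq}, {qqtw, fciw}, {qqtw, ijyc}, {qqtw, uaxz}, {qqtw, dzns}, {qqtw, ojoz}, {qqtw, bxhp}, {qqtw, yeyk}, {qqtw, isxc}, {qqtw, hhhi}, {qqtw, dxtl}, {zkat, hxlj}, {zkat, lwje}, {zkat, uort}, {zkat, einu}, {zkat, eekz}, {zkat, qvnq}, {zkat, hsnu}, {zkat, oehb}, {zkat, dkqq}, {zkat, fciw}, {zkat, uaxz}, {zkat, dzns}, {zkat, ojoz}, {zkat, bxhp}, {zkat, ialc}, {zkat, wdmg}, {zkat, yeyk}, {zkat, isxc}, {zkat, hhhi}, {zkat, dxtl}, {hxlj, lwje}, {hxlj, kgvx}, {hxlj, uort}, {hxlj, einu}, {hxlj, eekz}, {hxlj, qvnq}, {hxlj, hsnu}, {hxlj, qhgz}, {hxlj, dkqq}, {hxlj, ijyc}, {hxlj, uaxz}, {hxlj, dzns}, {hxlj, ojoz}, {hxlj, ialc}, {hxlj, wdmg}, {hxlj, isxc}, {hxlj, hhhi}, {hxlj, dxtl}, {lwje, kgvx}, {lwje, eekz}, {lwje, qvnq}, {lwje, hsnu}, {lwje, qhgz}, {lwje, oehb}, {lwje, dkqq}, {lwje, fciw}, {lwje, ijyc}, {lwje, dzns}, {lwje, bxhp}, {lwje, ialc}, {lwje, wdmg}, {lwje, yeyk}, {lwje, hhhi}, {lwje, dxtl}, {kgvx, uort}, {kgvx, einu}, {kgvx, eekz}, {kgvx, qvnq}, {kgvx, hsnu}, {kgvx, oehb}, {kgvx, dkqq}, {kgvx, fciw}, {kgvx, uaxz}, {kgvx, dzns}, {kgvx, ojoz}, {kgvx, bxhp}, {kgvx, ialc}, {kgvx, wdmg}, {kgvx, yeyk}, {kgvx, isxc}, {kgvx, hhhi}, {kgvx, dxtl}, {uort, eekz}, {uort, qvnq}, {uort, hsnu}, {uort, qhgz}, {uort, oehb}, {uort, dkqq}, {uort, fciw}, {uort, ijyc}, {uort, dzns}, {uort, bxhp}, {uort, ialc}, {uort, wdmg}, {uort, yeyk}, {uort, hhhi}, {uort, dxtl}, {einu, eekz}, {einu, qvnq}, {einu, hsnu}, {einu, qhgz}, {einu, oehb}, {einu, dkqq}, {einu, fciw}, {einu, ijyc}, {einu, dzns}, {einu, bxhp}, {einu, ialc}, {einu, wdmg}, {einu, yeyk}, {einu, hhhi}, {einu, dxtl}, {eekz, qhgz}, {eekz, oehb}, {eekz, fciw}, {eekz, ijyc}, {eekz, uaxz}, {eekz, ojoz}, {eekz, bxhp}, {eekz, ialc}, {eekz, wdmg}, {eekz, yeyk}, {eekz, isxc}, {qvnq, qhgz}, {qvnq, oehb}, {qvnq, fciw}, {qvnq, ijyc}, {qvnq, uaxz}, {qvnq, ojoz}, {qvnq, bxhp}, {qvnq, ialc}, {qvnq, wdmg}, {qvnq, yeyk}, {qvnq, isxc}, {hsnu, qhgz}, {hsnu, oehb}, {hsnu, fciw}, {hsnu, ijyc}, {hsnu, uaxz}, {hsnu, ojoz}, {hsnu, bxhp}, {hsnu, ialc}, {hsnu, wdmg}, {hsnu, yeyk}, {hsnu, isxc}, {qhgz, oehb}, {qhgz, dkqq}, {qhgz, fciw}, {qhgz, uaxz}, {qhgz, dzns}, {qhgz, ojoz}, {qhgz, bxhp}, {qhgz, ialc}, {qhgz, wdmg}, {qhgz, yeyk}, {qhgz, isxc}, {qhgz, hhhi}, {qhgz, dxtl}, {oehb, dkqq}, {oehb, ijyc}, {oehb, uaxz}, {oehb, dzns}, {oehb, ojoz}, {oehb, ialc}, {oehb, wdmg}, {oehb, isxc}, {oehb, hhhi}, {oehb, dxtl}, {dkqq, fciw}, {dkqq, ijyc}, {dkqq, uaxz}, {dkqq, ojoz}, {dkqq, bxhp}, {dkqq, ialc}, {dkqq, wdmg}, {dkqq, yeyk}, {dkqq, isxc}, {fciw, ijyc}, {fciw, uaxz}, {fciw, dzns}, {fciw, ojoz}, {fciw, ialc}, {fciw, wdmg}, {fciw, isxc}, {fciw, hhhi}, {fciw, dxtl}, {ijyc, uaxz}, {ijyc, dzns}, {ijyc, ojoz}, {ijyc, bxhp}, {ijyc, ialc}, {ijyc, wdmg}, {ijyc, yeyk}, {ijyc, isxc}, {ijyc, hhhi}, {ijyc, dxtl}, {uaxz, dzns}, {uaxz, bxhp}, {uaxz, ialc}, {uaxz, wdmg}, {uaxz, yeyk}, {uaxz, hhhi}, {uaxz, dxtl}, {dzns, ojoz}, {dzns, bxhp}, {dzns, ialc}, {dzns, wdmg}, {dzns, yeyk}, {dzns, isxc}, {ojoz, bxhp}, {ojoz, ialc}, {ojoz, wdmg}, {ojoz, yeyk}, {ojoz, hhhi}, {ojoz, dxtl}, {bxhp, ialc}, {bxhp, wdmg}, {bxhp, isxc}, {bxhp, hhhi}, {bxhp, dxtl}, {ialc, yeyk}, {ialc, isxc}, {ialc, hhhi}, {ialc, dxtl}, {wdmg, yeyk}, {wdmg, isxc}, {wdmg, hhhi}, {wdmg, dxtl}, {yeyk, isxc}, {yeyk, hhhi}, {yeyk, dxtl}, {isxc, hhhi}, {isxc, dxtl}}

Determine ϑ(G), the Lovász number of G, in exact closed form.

7

N(hcdl) = {bgus, mnla, mjwa, zkat, hxlj, lwje, kgvx, uort, einu, eekz, qvnq, hsnu, qhgz, oehb, dkqq, fciw, ijyc, uaxz, dzns, ojoz, bxhp, yeyk, isxc, hhhi, dxtl}, |N(hcdl)| = 25.
Vertex dxtl has 24 neighbors: bgus, rrzh, hcdl, mslg, mnla, mjwa, qqtw, zkat, hxlj, lwje, kgvx, uort, einu, qhgz, oehb, fciw, ijyc, uaxz, ojoz, bxhp, ialc, wdmg, yeyk, isxc.
deg(zkat) = 26; N(zkat) = {bgus, rrzh, hcdl, mslg, mjwa, qqtw, hxlj, lwje, uort, einu, eekz, qvnq, hsnu, oehb, dkqq, fciw, uaxz, dzns, ojoz, bxhp, ialc, wdmg, yeyk, isxc, hhhi, dxtl}.
N(einu) = {bgus, rrzh, hcdl, mslg, mnla, qqtw, zkat, hxlj, kgvx, eekz, qvnq, hsnu, qhgz, oehb, dkqq, fciw, ijyc, dzns, bxhp, ialc, wdmg, yeyk, hhhi, dxtl}, |N(einu)| = 24.
5 parts of sizes [7, 7, 6, 6, 5]; α(G) = 7 = ϑ (perfect).
= 7.0000… (decimal).
α=7, χ(Ḡ)=7; ϑ=7 lies between (collapsed).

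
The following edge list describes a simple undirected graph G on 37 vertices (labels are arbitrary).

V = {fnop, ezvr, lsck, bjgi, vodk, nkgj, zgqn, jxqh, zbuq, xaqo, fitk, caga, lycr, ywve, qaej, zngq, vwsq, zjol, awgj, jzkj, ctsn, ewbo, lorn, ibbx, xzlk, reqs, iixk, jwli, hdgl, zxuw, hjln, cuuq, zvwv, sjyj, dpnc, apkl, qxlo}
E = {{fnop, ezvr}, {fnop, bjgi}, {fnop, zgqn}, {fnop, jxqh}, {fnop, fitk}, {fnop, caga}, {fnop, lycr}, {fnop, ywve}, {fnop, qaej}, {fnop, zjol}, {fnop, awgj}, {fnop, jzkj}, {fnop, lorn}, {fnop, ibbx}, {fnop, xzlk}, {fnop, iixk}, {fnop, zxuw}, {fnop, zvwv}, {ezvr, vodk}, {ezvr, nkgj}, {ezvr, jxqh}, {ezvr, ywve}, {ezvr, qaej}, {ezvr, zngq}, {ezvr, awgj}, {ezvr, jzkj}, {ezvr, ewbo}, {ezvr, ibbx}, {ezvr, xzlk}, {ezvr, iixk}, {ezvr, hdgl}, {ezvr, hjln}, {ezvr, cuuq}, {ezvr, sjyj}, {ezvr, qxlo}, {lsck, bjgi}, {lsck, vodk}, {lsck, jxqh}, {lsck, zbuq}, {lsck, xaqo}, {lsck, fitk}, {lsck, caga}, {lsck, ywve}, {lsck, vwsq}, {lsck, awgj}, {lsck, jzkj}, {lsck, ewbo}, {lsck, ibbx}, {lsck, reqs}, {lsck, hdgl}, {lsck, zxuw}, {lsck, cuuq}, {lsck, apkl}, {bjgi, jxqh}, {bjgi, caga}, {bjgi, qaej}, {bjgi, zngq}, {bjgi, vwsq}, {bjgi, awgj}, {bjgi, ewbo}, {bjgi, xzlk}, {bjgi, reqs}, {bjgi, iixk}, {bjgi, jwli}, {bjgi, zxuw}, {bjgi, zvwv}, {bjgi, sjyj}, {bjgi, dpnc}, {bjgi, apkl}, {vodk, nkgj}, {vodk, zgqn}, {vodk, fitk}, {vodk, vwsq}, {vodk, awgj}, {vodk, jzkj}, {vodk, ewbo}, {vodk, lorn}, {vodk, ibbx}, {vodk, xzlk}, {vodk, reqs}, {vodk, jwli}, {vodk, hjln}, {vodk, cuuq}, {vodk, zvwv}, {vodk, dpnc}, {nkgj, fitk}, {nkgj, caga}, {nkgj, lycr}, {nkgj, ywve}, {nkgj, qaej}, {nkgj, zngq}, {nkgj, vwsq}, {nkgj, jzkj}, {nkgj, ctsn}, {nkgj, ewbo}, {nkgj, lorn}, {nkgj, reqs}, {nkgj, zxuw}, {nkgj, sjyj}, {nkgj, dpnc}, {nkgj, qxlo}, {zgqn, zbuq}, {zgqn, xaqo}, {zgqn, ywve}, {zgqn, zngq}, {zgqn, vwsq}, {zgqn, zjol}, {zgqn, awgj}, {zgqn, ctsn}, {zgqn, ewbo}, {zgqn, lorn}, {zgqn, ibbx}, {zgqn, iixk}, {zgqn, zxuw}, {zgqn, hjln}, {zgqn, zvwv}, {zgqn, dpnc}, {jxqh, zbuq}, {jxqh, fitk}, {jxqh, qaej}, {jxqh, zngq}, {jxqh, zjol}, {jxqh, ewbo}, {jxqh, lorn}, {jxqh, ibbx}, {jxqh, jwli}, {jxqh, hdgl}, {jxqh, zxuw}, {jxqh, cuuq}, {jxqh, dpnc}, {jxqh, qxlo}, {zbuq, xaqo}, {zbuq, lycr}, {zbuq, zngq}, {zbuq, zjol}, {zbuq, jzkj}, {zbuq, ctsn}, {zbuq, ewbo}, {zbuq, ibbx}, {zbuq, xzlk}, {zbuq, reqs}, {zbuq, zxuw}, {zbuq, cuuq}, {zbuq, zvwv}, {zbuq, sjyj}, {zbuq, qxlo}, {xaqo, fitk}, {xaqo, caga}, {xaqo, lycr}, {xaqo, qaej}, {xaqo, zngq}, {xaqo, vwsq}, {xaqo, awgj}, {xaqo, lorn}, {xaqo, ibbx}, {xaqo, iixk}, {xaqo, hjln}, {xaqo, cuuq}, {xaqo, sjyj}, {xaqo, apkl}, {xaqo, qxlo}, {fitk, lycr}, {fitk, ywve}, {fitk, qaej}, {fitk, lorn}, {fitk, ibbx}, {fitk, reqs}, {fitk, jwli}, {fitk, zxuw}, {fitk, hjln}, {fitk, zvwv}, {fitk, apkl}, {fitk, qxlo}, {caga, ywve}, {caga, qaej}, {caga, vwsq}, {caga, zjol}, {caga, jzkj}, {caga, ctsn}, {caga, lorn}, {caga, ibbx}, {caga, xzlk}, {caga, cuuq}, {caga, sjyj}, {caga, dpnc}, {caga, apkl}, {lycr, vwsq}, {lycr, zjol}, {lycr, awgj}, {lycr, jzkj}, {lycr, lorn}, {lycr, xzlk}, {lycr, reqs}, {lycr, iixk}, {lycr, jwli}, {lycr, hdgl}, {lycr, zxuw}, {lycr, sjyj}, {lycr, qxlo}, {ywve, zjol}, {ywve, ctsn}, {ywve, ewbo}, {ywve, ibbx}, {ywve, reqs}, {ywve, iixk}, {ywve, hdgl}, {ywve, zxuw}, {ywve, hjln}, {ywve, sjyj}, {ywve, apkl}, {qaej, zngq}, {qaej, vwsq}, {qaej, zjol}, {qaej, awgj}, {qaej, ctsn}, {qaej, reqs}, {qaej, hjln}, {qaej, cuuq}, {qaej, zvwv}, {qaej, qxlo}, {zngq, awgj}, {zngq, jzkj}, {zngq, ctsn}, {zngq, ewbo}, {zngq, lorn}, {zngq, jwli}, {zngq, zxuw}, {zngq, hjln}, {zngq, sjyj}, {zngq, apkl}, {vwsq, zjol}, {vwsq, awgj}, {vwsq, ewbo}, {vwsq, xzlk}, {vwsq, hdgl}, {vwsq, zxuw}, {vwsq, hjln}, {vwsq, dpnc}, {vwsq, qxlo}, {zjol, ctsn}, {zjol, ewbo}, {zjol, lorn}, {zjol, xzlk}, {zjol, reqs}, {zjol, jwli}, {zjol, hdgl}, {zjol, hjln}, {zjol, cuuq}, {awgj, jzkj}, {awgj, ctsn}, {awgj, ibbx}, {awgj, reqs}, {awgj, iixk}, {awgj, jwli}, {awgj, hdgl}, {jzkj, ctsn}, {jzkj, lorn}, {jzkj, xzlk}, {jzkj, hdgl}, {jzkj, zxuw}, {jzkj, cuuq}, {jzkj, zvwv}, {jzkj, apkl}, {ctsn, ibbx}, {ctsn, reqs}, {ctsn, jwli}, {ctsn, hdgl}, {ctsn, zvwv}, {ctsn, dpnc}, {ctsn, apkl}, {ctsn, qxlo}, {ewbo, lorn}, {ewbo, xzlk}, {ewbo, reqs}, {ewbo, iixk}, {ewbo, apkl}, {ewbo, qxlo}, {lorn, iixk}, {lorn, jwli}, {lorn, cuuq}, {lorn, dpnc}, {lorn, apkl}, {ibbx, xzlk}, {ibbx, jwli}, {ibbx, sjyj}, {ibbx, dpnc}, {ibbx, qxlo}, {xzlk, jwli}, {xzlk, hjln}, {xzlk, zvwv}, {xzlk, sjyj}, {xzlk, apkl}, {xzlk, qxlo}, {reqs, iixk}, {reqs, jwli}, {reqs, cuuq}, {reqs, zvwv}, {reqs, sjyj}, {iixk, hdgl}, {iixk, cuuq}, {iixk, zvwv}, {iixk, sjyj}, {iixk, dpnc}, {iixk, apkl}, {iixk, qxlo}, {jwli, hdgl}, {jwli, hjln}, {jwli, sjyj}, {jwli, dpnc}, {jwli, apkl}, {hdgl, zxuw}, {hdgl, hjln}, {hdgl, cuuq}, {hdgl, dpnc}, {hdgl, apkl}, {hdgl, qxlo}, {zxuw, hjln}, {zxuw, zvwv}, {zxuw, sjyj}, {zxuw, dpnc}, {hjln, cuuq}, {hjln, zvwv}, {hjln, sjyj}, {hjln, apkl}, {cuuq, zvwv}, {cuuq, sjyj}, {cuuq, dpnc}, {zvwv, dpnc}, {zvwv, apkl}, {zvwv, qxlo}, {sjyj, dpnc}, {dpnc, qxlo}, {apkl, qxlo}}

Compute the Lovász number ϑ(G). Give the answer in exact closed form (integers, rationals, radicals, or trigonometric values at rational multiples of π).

deg(zvwv) = 18; N(zvwv) = {fnop, bjgi, vodk, zgqn, zbuq, fitk, qaej, jzkj, ctsn, xzlk, reqs, iixk, zxuw, hjln, cuuq, dpnc, apkl, qxlo}.
Vertex zgqn has 18 neighbors: fnop, vodk, zbuq, xaqo, ywve, zngq, vwsq, zjol, awgj, ctsn, ewbo, lorn, ibbx, iixk, zxuw, hjln, zvwv, dpnc.
N(zbuq) = {lsck, zgqn, jxqh, xaqo, lycr, zngq, zjol, jzkj, ctsn, ewbo, ibbx, xzlk, reqs, zxuw, cuuq, zvwv, sjyj, qxlo}, |N(zbuq)| = 18.
deg(zjol) = 18; N(zjol) = {fnop, zgqn, jxqh, zbuq, caga, lycr, ywve, qaej, vwsq, ctsn, ewbo, lorn, xzlk, reqs, jwli, hdgl, hjln, cuuq}.
37-vertex 18-regular graph: strongly regular (37,18,8,9).
The 3 distinct eigenvalues: [18.0, 2.54138, -3.54138].
Lovász: ϑ = −37(-sqrt(37)/2 - 1/2)/(18+-(-sqrt(37)/2 - 1/2)) = sqrt(37).
Numerically 6.082763.

sqrt(37)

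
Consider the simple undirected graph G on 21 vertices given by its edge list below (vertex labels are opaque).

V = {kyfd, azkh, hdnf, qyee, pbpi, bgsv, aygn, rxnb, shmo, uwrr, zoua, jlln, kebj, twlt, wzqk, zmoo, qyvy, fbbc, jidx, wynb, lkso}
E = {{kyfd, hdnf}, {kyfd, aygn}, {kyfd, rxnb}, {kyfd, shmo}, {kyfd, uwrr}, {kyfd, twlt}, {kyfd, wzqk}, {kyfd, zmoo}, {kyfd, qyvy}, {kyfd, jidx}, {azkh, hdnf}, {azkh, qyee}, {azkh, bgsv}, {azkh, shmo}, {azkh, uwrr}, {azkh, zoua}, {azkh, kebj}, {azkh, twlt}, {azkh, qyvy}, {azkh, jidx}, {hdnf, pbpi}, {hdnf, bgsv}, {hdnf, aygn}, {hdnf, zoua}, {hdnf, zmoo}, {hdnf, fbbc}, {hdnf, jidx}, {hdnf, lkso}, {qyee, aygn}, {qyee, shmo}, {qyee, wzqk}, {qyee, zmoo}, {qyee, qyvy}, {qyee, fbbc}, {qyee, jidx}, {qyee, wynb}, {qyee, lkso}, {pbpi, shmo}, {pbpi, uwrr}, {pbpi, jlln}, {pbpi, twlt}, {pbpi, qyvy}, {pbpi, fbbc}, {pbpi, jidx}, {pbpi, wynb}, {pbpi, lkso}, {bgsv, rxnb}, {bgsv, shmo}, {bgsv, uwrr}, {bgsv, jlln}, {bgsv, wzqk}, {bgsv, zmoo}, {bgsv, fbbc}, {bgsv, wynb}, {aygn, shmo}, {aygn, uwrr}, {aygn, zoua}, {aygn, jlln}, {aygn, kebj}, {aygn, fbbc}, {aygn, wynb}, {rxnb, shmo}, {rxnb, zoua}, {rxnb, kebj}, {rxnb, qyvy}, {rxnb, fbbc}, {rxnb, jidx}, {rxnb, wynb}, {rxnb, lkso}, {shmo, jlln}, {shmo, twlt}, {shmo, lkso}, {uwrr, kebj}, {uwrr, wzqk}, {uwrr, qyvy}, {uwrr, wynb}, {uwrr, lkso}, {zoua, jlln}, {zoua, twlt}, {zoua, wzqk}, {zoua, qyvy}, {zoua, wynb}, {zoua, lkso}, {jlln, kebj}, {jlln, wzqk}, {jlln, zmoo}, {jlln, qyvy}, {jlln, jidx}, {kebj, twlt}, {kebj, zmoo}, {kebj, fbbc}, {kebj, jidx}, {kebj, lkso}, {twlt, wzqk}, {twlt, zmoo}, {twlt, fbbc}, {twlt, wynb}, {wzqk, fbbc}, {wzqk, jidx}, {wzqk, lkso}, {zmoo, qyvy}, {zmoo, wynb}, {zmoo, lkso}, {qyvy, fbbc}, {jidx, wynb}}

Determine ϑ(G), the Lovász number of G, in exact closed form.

6

deg(wynb) = 10; N(wynb) = {qyee, pbpi, bgsv, aygn, rxnb, uwrr, zoua, twlt, zmoo, jidx}.
deg(kyfd) = 10; N(kyfd) = {hdnf, aygn, rxnb, shmo, uwrr, twlt, wzqk, zmoo, qyvy, jidx}.
Vertex qyee has 10 neighbors: azkh, aygn, shmo, wzqk, zmoo, qyvy, fbbc, jidx, wynb, lkso.
N(kebj) = {azkh, aygn, rxnb, uwrr, jlln, twlt, zmoo, fbbc, jidx, lkso}, |N(kebj)| = 10.
Every vertex has degree 10 (N=21); Kneser K(7,2) on C(7,2)=21 vertices.
Distinct eigenvalues (to 4 d.p.): [10.0, 1.0, -4.0].
Lovász: ϑ = −21(-4)/(10+-1*(-4)) = 6.
= 6.000000000… (decimal).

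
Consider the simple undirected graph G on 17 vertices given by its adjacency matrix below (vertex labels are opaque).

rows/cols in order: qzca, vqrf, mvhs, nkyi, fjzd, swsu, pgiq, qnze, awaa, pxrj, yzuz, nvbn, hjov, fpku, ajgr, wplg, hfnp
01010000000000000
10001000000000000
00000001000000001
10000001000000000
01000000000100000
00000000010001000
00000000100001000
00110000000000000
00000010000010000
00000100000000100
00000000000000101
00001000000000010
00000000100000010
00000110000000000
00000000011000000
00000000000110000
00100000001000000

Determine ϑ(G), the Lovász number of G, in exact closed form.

N(awaa) = {pgiq, hjov}, |N(awaa)| = 2.
deg(swsu) = 2; N(swsu) = {pxrj, fpku}.
Vertex pxrj has 2 neighbors: swsu, ajgr.
N(fjzd) = {vqrf, nvbn}, |N(fjzd)| = 2.
Regular of degree 2 on 17 vertices: connected 2-regular on 17 ⇒ C_{17}.
spec(A) ≈ [2.0, 1.86494, 1.47802, 0.89148, 0.18454, -0.54733, -1.20527, -1.70043, -1.96595] (distinct, 5 d.p.).
With N=17: ϑ(G) = 17·(-(-1)*2*cos(pi/17))/(2−(-2*cos(pi/17))) = 17*cos(pi/17)/(cos(pi/17) + 1).
= 8.42701431… (decimal).
Sandwich: α(G)=8 ≤ ϑ(G)=17*cos(pi/17)/(cos(pi/17) + 1) ≤ χ(Ḡ)=9 (both strict).

17*cos(pi/17)/(cos(pi/17) + 1)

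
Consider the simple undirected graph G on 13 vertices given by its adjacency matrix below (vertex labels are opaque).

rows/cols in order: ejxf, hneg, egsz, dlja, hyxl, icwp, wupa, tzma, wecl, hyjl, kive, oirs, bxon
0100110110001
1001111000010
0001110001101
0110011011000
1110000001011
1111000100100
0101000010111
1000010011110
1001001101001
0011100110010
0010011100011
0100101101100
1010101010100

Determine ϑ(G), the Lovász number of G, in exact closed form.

sqrt(13)

N(wupa) = {hneg, dlja, wecl, kive, oirs, bxon}, |N(wupa)| = 6.
N(hyjl) = {egsz, dlja, hyxl, tzma, wecl, oirs}, |N(hyjl)| = 6.
N(oirs) = {hneg, hyxl, wupa, tzma, hyjl, kive}, |N(oirs)| = 6.
N(icwp) = {ejxf, hneg, egsz, dlja, tzma, kive}, |N(icwp)| = 6.
Regular of degree 6 on 13 vertices: strongly regular (13,6,2,3).
A has 3 distinct eigenvalues ≈ [6.0, 1.302776, -2.302776].
−13·(-sqrt(13)/2 - 1/2) / ((6)−(-sqrt(13)/2 - 1/2)) = sqrt(13) = ϑ(G).
Numerically 3.6056.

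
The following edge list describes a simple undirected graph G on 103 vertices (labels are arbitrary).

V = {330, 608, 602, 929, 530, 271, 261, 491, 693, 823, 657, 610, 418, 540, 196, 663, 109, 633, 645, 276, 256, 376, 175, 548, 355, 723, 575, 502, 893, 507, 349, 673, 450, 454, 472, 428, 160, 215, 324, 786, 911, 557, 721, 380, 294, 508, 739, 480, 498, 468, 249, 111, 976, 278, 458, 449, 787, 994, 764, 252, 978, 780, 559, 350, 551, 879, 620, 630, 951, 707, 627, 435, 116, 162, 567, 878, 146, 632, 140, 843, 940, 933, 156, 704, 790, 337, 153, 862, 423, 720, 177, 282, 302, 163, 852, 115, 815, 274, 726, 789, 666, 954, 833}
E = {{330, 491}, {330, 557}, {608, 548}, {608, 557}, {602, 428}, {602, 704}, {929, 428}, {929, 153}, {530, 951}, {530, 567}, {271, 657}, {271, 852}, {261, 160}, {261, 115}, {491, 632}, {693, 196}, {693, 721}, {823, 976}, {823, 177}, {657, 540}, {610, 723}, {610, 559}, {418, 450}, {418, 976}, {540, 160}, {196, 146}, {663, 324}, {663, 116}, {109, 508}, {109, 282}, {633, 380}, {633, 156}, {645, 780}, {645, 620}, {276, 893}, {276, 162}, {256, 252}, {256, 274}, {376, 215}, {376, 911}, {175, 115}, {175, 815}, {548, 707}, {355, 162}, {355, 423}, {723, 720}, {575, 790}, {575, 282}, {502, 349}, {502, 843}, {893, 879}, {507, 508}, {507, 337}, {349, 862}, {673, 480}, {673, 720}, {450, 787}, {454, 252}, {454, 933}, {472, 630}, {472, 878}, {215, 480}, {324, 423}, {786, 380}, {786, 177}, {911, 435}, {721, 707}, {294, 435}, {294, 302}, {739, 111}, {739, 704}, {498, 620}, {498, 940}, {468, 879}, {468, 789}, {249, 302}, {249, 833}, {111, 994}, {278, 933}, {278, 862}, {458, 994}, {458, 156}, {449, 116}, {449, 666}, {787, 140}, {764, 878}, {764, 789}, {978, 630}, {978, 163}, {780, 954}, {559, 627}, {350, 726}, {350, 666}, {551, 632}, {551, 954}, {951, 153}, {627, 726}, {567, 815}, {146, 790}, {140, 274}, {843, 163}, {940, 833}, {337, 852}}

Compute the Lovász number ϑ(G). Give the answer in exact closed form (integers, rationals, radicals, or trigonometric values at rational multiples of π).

103*cos(pi/103)/(cos(pi/103) + 1)

deg(349) = 2; N(349) = {502, 862}.
deg(978) = 2; N(978) = {630, 163}.
Vertex 508 has 2 neighbors: 109, 507.
N(376) = {215, 911}, |N(376)| = 2.
Regular of degree 2 on 103 vertices: connected 2-regular on 103 ⇒ C_{103}.
spec(A) ≈ [2.0, 1.996, 1.985, 1.967, 1.941, 1.908, 1.868, 1.82, 1.767, 1.706, 1.639, 1.566, 1.488, 1.403, 1.314, 1.22, 1.121, 1.018, 0.911, 0.8, 0.687, 0.571, 0.454, 0.334, 0.213, 0.091, -0.03, -0.152, -0.274, -0.394, -0.513, -0.63, -0.744, -0.856, -0.965, -1.07, -1.171, -1.267, -1.359, -1.446, -1.528, -1.604, -1.673, -1.737, -1.794, -1.845, -1.888, -1.925, -1.955, -1.977, -1.992, -1.999] (distinct, 3 d.p.).
−103·(-2*cos(pi/103)) / ((2)−(-2*cos(pi/103))) = 103*cos(pi/103)/(cos(pi/103) + 1) = ϑ(G).
ϑ(G) ≈ 51.488020.
α=51, χ(Ḡ)=52; ϑ=103*cos(pi/103)/(cos(pi/103) + 1) lies between (both strict).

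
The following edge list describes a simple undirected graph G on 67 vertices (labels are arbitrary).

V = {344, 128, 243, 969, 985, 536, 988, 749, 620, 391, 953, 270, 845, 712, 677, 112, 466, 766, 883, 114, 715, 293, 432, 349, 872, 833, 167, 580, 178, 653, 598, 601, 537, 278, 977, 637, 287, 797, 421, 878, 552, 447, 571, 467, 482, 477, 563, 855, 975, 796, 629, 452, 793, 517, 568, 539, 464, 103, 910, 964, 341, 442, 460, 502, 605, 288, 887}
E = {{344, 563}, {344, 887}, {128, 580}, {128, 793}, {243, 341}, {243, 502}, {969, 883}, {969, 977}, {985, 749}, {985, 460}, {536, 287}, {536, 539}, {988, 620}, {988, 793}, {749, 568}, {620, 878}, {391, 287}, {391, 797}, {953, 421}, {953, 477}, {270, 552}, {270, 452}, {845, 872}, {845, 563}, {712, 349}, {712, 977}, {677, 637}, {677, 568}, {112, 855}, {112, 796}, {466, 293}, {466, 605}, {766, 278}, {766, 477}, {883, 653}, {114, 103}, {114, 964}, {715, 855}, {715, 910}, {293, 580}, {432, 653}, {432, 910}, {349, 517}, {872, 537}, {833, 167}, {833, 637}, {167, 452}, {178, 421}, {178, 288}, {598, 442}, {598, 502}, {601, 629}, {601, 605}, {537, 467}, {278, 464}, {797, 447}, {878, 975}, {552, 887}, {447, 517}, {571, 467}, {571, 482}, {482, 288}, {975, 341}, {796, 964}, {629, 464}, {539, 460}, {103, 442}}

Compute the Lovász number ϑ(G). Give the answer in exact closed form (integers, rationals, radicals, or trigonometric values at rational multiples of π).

67*cos(pi/67)/(cos(pi/67) + 1)

Vertex 580 has 2 neighbors: 128, 293.
deg(243) = 2; N(243) = {341, 502}.
Vertex 477 has 2 neighbors: 953, 766.
deg(797) = 2; N(797) = {391, 447}.
deg(v) = 2 for all v (|V|=67); a single 67-cycle (edge-transitive).
spec(A) ≈ [2.0, 1.991212, 1.964925, 1.92137, 1.860931, 1.784137, 1.691664, 1.584325, 1.463063, 1.328943, 1.183144, 1.026948, 0.861727, 0.688934, 0.510086, 0.326755, 0.140552, -0.046885, -0.233911, -0.418881, -0.600169, -0.776184, -0.945377, -1.106262, -1.257426, -1.397539, -1.52537, -1.639797, -1.739813, -1.824539, -1.893231, -1.945286, -1.980245, -1.997802] (distinct, 6 d.p.).
−67·(-2*cos(pi/67)) / ((2)−(-2*cos(pi/67))) = 67*cos(pi/67)/(cos(pi/67) + 1) = ϑ(G).
ϑ(G) ≈ 33.48158.
α=33, χ(Ḡ)=34; ϑ=67*cos(pi/67)/(cos(pi/67) + 1) lies between (both strict).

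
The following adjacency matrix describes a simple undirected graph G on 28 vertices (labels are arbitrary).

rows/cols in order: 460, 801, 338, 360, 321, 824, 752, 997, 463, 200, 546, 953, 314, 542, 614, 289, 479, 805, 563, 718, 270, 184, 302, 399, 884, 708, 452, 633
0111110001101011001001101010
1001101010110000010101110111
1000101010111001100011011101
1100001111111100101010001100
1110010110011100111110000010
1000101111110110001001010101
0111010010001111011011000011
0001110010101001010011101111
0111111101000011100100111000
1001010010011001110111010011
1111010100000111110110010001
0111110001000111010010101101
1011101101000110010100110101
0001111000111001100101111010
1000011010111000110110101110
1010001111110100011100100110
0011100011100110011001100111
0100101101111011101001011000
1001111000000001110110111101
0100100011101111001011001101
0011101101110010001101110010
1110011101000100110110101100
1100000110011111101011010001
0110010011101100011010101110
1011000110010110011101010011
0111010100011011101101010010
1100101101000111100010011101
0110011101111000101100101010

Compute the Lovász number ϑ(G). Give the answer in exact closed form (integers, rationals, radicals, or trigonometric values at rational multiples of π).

Vertex 805 has 15 neighbors: 801, 321, 752, 997, 200, 546, 953, 314, 614, 289, 479, 563, 184, 399, 884.
N(399) = {801, 338, 824, 463, 200, 546, 314, 542, 805, 563, 270, 302, 884, 708, 452}, |N(399)| = 15.
N(801) = {460, 360, 321, 752, 463, 546, 953, 805, 718, 184, 302, 399, 708, 452, 633}, |N(801)| = 15.
Vertex 884 has 15 neighbors: 460, 338, 360, 997, 463, 953, 542, 614, 805, 563, 718, 184, 399, 452, 633.
deg(v) = 15 for all v (|V|=28); this is K(8,2), the Kneser graph.
The 3 distinct eigenvalues: [15.0, 1.0, -5.0].
Lovász (edge-transitive): ϑ = −28·(-5)/((15)−(-5)) = 7.
Numerically 7.000000000.

7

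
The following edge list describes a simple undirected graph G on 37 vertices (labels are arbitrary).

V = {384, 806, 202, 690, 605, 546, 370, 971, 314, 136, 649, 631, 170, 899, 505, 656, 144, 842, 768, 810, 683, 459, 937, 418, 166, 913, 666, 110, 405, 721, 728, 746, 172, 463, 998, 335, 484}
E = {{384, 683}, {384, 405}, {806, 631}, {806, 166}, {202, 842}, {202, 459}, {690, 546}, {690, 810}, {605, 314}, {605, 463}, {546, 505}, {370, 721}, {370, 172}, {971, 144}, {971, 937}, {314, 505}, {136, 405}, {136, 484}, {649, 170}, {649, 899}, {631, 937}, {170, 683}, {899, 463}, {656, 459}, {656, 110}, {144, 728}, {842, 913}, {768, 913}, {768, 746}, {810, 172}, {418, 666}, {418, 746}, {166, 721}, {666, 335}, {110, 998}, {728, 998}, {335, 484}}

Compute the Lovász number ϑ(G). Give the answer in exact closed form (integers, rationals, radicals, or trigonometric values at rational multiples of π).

Vertex 166 has 2 neighbors: 806, 721.
N(656) = {459, 110}, |N(656)| = 2.
deg(649) = 2; N(649) = {170, 899}.
Vertex 631 has 2 neighbors: 806, 937.
G on 37 vertices is 2-regular; connected 2-regular on 37 ⇒ C_{37}.
The 19 distinct eigenvalues: [2.0, 1.9712, 1.8858, 1.746, 1.5561, 1.3213, 1.0486, 0.7457, 0.4214, 0.0849, -0.254, -0.5856, -0.9004, -1.1893, -1.4439, -1.657, -1.8225, -1.9355, -1.9928].
λ_max=2, λ_min=-2*cos(pi/37); ϑ = −37·λ_min/(λ_max−λ_min) = 37*cos(pi/37)/(cos(pi/37) + 1).
≈ 18.466617 (to 6 d.p.).
Sandwich: α(G)=18 ≤ ϑ(G)=37*cos(pi/37)/(cos(pi/37) + 1) ≤ χ(Ḡ)=19 (both strict).

37*cos(pi/37)/(cos(pi/37) + 1)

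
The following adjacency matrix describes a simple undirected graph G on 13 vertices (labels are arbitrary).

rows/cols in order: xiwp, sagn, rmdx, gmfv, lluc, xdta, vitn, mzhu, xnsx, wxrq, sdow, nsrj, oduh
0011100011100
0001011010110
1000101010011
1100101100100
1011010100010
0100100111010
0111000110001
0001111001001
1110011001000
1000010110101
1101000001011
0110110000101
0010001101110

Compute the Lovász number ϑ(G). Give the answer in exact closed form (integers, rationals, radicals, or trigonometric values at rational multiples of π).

N(gmfv) = {xiwp, sagn, lluc, vitn, mzhu, sdow}, |N(gmfv)| = 6.
N(mzhu) = {gmfv, lluc, xdta, vitn, wxrq, oduh}, |N(mzhu)| = 6.
N(sdow) = {xiwp, sagn, gmfv, wxrq, nsrj, oduh}, |N(sdow)| = 6.
Vertex rmdx has 6 neighbors: xiwp, lluc, vitn, xnsx, nsrj, oduh.
deg(v) = 6 for all v (|V|=13); Paley(13): SR with (k,λ,μ)=(6,2,3).
A has 3 distinct eigenvalues ≈ [6.0, 1.30278, -2.30278].
λ_max=6, λ_min=-sqrt(13)/2 - 1/2; ϑ = −13·λ_min/(λ_max−λ_min) = sqrt(13).
≈ 3.605551 (to 6 d.p.).

sqrt(13)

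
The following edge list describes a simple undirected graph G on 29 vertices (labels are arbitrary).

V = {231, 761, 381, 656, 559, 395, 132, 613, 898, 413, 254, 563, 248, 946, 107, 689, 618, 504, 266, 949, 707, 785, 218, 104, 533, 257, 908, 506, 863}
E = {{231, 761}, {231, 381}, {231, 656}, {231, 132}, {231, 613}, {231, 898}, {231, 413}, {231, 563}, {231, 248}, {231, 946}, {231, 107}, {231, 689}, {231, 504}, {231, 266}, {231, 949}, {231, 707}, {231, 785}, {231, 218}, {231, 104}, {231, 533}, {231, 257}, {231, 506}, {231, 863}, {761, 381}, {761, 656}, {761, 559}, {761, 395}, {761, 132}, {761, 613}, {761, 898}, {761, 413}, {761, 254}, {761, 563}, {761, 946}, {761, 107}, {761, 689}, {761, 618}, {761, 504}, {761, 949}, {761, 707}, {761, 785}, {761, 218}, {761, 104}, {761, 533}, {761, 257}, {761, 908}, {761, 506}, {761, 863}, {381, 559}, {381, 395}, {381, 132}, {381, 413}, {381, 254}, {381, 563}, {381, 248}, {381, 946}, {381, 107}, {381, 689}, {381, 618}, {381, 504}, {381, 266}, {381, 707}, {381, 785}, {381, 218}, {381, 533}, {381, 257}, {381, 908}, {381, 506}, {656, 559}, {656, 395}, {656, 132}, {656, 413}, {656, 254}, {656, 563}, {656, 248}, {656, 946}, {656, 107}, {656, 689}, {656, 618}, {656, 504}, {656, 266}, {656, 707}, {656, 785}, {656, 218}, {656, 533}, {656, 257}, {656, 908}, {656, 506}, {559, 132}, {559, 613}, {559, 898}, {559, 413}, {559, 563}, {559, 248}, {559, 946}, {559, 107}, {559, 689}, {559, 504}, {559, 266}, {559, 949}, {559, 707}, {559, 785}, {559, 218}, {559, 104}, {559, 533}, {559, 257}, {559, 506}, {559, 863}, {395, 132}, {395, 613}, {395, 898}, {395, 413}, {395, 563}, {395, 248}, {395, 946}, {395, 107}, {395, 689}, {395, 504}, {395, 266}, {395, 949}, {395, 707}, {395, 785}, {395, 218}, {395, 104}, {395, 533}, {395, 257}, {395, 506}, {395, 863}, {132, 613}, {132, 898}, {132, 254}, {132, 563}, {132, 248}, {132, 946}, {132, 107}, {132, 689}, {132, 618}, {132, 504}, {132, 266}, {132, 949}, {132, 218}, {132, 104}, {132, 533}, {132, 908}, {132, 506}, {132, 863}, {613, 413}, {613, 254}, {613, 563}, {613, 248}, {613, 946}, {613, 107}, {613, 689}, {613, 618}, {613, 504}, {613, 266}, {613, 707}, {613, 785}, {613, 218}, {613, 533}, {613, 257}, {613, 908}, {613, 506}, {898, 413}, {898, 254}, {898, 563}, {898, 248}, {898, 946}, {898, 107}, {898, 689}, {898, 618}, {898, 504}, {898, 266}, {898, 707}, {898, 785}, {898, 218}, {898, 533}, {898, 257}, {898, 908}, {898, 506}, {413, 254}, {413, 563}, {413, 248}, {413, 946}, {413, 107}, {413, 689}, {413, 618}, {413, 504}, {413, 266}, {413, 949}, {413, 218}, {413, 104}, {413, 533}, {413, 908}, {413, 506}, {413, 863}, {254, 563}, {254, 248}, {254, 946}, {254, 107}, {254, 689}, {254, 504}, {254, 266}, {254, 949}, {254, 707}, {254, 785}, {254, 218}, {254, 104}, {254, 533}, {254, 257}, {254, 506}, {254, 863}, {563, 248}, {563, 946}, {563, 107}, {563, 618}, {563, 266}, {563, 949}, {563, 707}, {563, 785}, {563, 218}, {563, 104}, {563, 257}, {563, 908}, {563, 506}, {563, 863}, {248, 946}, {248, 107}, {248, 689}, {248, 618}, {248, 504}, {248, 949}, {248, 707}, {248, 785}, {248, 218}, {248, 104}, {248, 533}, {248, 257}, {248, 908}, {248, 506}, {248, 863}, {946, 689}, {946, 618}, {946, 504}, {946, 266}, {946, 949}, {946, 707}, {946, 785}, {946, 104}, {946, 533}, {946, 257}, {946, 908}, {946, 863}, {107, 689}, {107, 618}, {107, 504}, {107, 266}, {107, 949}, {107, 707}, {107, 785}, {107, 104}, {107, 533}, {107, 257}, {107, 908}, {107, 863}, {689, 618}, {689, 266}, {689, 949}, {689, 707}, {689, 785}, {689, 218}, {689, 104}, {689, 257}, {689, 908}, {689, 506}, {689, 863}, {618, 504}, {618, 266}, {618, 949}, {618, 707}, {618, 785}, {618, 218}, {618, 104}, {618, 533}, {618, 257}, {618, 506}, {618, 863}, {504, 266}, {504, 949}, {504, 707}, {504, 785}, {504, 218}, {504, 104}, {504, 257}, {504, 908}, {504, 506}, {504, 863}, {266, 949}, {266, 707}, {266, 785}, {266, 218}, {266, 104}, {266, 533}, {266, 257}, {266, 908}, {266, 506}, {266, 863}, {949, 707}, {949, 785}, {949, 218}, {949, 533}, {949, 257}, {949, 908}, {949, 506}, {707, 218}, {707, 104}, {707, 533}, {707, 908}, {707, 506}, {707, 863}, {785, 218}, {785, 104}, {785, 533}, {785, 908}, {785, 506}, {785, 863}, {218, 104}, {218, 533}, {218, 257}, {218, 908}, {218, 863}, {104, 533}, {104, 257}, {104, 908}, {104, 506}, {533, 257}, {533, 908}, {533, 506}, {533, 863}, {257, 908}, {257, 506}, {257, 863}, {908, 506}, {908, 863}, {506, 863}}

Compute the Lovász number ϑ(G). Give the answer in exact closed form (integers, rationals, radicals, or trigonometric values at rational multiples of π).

N(785) = {231, 761, 381, 656, 559, 395, 613, 898, 254, 563, 248, 946, 107, 689, 618, 504, 266, 949, 218, 104, 533, 908, 506, 863}, |N(785)| = 24.
deg(107) = 25; N(107) = {231, 761, 381, 656, 559, 395, 132, 613, 898, 413, 254, 563, 248, 689, 618, 504, 266, 949, 707, 785, 104, 533, 257, 908, 863}.
Vertex 949 has 22 neighbors: 231, 761, 559, 395, 132, 413, 254, 563, 248, 946, 107, 689, 618, 504, 266, 707, 785, 218, 533, 257, 908, 506.
N(689) = {231, 761, 381, 656, 559, 395, 132, 613, 898, 413, 254, 248, 946, 107, 618, 266, 949, 707, 785, 218, 104, 257, 908, 506, 863}, |N(689)| = 25.
Complete 6-partite, parts [7, 6, 5, 4, 4, 3]: perfect, ϑ = α = 7.
Numerically 7.00000.
Lovász sandwich 7 ≤ 7 ≤ 7: collapsed.

7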